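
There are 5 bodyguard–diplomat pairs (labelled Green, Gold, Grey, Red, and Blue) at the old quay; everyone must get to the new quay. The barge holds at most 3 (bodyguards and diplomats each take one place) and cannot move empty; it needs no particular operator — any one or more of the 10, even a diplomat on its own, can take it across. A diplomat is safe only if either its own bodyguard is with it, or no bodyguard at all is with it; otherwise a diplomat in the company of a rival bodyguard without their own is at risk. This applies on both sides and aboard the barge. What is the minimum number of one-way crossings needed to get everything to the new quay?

11

Counting alone: each trip to the new quay takes at most 3 across and each return brings at least 1 back, so after t trips out (and t−1 returns) at most 3t − (t−1) of the 10 are across; that first reaches 10 at t = 5, so at least 9 crossings are needed.
The safety rule pushes this higher. Following every safe sequence of crossings, the most of the 10 that can be at the new quay as the barge arrives there on crossing 9 is 9 — never all 10.
So no plan with fewer than 11 crossings exists, and this one achieves 11:
1. bodyguard Green and diplomat Green cross → the new quay.
2. bodyguard Green crosses ← the old quay.
3. diplomat Gold, diplomat Grey, and diplomat Red cross → the new quay.
4. diplomat Green crosses ← the old quay.
5. bodyguard Gold, bodyguard Grey, and bodyguard Red cross → the new quay.
6. bodyguard Gold and diplomat Gold cross ← the old quay.
7. bodyguard Blue, bodyguard Gold, and bodyguard Green cross → the new quay.
8. diplomat Grey crosses ← the old quay.
9. diplomat Gold and diplomat Green cross → the new quay.
10. diplomat Green crosses ← the old quay.
11. diplomat Blue, diplomat Green, and diplomat Grey cross → the new quay.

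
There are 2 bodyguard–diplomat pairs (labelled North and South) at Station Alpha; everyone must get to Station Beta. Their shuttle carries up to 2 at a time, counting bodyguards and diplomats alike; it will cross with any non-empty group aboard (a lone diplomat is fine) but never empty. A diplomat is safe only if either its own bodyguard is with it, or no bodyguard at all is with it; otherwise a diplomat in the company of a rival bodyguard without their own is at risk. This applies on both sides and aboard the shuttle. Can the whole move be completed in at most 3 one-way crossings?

Counting alone: each trip to Station Beta takes at most 2 across and each return brings at least 1 back, so after t trips out (and t−1 returns) at most 2t − (t−1) of the 4 are across; that first reaches 4 at t = 3, so at least 5 crossings are needed.
Since 3 < 5, 3 crossings cannot be enough. (The shortest complete plan in fact takes 5:)
1. bodyguard North and diplomat North cross → Station Beta.
2. bodyguard North crosses ← Station Alpha.
3. bodyguard North and bodyguard South cross → Station Beta.
4. bodyguard South crosses ← Station Alpha.
5. bodyguard South and diplomat South cross → Station Beta.

No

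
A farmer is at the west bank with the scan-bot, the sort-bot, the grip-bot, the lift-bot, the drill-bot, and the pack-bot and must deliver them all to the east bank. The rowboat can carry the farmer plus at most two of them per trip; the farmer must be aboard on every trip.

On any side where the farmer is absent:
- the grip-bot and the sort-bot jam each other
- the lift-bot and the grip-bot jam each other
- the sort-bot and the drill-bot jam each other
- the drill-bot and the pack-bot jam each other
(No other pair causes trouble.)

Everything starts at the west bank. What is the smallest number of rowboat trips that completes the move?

7

Counting alone: the farmer can take at most 2 across per trip to the east bank, so moving all 6 needs at least 3 loaded trips out, with a return between consecutive ones — at least 5 crossings.
The safety rule pushes this higher. Following every safe sequence of crossings, the most of the 6 that can be at the east bank as the rowboat arrives there on crossing 5 is 5 — never all 6.
So no plan with fewer than 7 crossings exists, and this one achieves 7:
1. Farmer goes to the east bank with the drill-bot and the grip-bot.  [the west bank: the lift-bot, the pack-bot, the scan-bot, the sort-bot | the east bank: the drill-bot, the grip-bot]
2. Farmer goes back to the west bank alone.  [the west bank: the lift-bot, the pack-bot, the scan-bot, the sort-bot | the east bank: the drill-bot, the grip-bot]
3. Farmer goes to the east bank with the scan-bot and the sort-bot.  [the west bank: the lift-bot, the pack-bot | the east bank: the drill-bot, the grip-bot, the scan-bot, the sort-bot]
4. Farmer goes back to the west bank with the drill-bot and the grip-bot.  [the west bank: the drill-bot, the grip-bot, the lift-bot, the pack-bot | the east bank: the scan-bot, the sort-bot]
5. Farmer goes to the east bank with the lift-bot and the pack-bot.  [the west bank: the drill-bot, the grip-bot | the east bank: the lift-bot, the pack-bot, the scan-bot, the sort-bot]
6. Farmer goes back to the west bank alone.  [the west bank: the drill-bot, the grip-bot | the east bank: the lift-bot, the pack-bot, the scan-bot, the sort-bot]
7. Farmer goes to the east bank with the drill-bot and the grip-bot.  [the west bank: — | the east bank: the drill-bot, the grip-bot, the lift-bot, the pack-bot, the scan-bot, the sort-bot]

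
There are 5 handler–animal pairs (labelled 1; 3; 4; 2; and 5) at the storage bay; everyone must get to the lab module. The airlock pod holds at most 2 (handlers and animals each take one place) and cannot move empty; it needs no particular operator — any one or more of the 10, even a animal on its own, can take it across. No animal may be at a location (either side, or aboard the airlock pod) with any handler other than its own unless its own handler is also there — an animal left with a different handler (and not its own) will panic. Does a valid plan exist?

Following every safe sequence of crossings from the start, the most of the 10 that can be at the lab module as the airlock pod arrives there on crossings 1, 3, 5, 7 is 2, 3, 4, 5 respectively; the best ever achieved is 5 of 10.
From crossing 9 on, no configuration arises that was not already reachable earlier: only 82 distinct safe configurations (who is on which side, and where the airlock pod is) can ever be reached, none of them has everyone across, and every continuation just revisits them. So no valid plan exists.

No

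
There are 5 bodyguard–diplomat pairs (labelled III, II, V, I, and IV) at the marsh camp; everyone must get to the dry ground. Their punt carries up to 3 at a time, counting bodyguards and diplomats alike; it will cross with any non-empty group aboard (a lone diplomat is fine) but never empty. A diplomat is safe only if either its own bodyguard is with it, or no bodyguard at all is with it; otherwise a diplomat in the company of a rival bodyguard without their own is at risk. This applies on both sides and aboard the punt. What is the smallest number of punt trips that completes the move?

11

Counting alone: each trip to the dry ground takes at most 3 across and each return brings at least 1 back, so after t trips out (and t−1 returns) at most 3t − (t−1) of the 10 are across; that first reaches 10 at t = 5, so at least 9 crossings are needed.
The safety rule pushes this higher. Following every safe sequence of crossings, the most of the 10 that can be at the dry ground as the punt arrives there on crossing 9 is 9 — never all 10.
So no plan with fewer than 11 crossings exists, and this one achieves 11:
1. bodyguard III and diplomat III cross → the dry ground.
2. bodyguard III crosses ← the marsh camp.
3. diplomat I, diplomat II, and diplomat V cross → the dry ground.
4. diplomat III crosses ← the marsh camp.
5. bodyguard I, bodyguard II, and bodyguard V cross → the dry ground.
6. bodyguard II and diplomat II cross ← the marsh camp.
7. bodyguard II, bodyguard III, and bodyguard IV cross → the dry ground.
8. diplomat V crosses ← the marsh camp.
9. diplomat II and diplomat III cross → the dry ground.
10. diplomat III crosses ← the marsh camp.
11. diplomat III, diplomat IV, and diplomat V cross → the dry ground.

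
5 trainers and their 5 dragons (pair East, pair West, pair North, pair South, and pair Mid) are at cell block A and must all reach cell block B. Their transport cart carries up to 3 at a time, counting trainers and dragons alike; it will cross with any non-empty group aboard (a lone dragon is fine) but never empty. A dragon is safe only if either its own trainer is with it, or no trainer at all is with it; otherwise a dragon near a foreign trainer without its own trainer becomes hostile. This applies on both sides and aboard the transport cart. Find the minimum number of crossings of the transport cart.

11

Counting alone: each trip to cell block B takes at most 3 across and each return brings at least 1 back, so after t trips out (and t−1 returns) at most 3t − (t−1) of the 10 are across; that first reaches 10 at t = 5, so at least 9 crossings are needed.
The safety rule pushes this higher. Following every safe sequence of crossings, the most of the 10 that can be at cell block B as the transport cart arrives there on crossing 9 is 9 — never all 10.
So no plan with fewer than 11 crossings exists, and this one achieves 11:
1. dragon East and trainer East cross → cell block B.
2. trainer East crosses ← cell block A.
3. dragon North, dragon South, and dragon West cross → cell block B.
4. dragon East crosses ← cell block A.
5. trainer North, trainer South, and trainer West cross → cell block B.
6. dragon West and trainer West cross ← cell block A.
7. trainer East, trainer Mid, and trainer West cross → cell block B.
8. dragon North crosses ← cell block A.
9. dragon East and dragon West cross → cell block B.
10. dragon East crosses ← cell block A.
11. dragon East, dragon Mid, and dragon North cross → cell block B.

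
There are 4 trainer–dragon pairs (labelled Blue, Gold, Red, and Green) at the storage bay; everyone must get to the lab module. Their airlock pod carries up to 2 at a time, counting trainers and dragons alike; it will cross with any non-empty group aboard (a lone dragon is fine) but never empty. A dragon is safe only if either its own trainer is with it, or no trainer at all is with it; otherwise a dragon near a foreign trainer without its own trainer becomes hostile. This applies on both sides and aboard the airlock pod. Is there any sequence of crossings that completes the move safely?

Following every safe sequence of crossings from the start, the most of the 8 that can be at the lab module as the airlock pod arrives there on crossings 1, 3, 5 is 2, 3, 4 respectively; the best ever achieved is 4 of 8.
From crossing 7 on, no configuration arises that was not already reachable earlier: only 44 distinct safe configurations (who is on which side, and where the airlock pod is) can ever be reached, none of them has everyone across, and every continuation just revisits them. So no valid plan exists.

No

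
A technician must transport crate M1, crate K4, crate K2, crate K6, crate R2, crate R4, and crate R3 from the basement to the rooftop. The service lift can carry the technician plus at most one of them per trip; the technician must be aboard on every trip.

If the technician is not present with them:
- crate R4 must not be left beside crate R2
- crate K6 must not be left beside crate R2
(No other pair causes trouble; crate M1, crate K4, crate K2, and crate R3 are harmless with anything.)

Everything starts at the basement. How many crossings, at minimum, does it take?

Counting alone: the technician can take at most 1 across per trip to the rooftop, so moving all 7 needs at least 7 loaded trips out, with a return between consecutive ones — at least 13 crossings.
The safety rule pushes this higher. Following every safe sequence of crossings, the most of the 7 that can be at the rooftop as the service lift arrives there on crossing 13 is 6 — never all 7.
So no plan with fewer than 15 crossings exists, and this one achieves 15:
1. Technician goes to the rooftop with crate R2.  [the basement: crate K2, crate K4, crate K6, crate M1, crate R3, crate R4 | the rooftop: crate R2]
2. Technician goes back to the basement alone.  [the basement: crate K2, crate K4, crate K6, crate M1, crate R3, crate R4 | the rooftop: crate R2]
3. Technician goes to the rooftop with crate M1.  [the basement: crate K2, crate K4, crate K6, crate R3, crate R4 | the rooftop: crate M1, crate R2]
4. Technician goes back to the basement alone.  [the basement: crate K2, crate K4, crate K6, crate R3, crate R4 | the rooftop: crate M1, crate R2]
5. Technician goes to the rooftop with crate K4.  [the basement: crate K2, crate K6, crate R3, crate R4 | the rooftop: crate K4, crate M1, crate R2]
6. Technician goes back to the basement alone.  [the basement: crate K2, crate K6, crate R3, crate R4 | the rooftop: crate K4, crate M1, crate R2]
7. Technician goes to the rooftop with crate K2.  [the basement: crate K6, crate R3, crate R4 | the rooftop: crate K2, crate K4, crate M1, crate R2]
8. Technician goes back to the basement alone.  [the basement: crate K6, crate R3, crate R4 | the rooftop: crate K2, crate K4, crate M1, crate R2]
9. Technician goes to the rooftop with crate K6.  [the basement: crate R3, crate R4 | the rooftop: crate K2, crate K4, crate K6, crate M1, crate R2]
10. Technician goes back to the basement with crate R2.  [the basement: crate R2, crate R3, crate R4 | the rooftop: crate K2, crate K4, crate K6, crate M1]
11. Technician goes to the rooftop with crate R4.  [the basement: crate R2, crate R3 | the rooftop: crate K2, crate K4, crate K6, crate M1, crate R4]
12. Technician goes back to the basement alone.  [the basement: crate R2, crate R3 | the rooftop: crate K2, crate K4, crate K6, crate M1, crate R4]
13. Technician goes to the rooftop with crate R3.  [the basement: crate R2 | the rooftop: crate K2, crate K4, crate K6, crate M1, crate R3, crate R4]
14. Technician goes back to the basement alone.  [the basement: crate R2 | the rooftop: crate K2, crate K4, crate K6, crate M1, crate R3, crate R4]
15. Technician goes to the rooftop with crate R2.  [the basement: — | the rooftop: crate K2, crate K4, crate K6, crate M1, crate R2, crate R3, crate R4]

15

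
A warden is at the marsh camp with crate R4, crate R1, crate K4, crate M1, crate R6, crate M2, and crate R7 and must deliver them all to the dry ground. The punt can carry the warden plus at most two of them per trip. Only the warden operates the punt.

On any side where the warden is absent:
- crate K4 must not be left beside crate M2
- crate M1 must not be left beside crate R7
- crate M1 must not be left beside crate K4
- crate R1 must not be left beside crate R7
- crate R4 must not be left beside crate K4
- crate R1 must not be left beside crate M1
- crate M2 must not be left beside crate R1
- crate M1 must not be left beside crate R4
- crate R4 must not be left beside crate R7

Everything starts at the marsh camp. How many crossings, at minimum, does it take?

impossible

Whatever the first load, the items left behind include a forbidden pair without the warden. No opening move is safe, so no plan exists.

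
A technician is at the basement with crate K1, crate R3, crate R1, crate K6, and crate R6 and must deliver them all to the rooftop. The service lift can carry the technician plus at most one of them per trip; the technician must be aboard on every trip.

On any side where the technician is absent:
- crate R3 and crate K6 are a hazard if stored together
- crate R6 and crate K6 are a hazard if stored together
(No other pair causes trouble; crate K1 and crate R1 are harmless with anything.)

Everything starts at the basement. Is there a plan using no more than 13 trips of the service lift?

Yes

Yes — this plan uses 11 crossings (≤ 13):
1. Technician goes to the rooftop with crate K6.
2. Technician goes back to the basement alone.
3. Technician goes to the rooftop with crate K1.
4. Technician goes back to the basement alone.
5. Technician goes to the rooftop with crate R3.
6. Technician goes back to the basement with crate K6.
7. Technician goes to the rooftop with crate R6.
8. Technician goes back to the basement alone.
9. Technician goes to the rooftop with crate R1.
10. Technician goes back to the basement alone.
11. Technician goes to the rooftop with crate K6.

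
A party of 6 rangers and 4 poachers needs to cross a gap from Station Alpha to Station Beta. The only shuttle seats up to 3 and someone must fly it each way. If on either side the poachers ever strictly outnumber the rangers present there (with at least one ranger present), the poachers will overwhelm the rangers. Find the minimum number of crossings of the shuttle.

Counting alone: each trip to Station Beta takes at most 3 across and each return brings at least 1 back, so after t trips out (and t−1 returns) at most 3t − (t−1) of the 10 are across; that first reaches 10 at t = 5, so at least 9 crossings are needed.
The plan below uses exactly 9 crossings, so it is optimal:
1. 2 poachers → Station Beta.  (Station Alpha: 6R 2P; Station Beta: 0R 2P)
2. 1 poacher ← Station Alpha.  (Station Alpha: 6R 3P; Station Beta: 0R 1P)
3. 3 poachers → Station Beta.  (Station Alpha: 6R 0P; Station Beta: 0R 4P)
4. 1 poacher ← Station Alpha.  (Station Alpha: 6R 1P; Station Beta: 0R 3P)
5. 3 rangers → Station Beta.  (Station Alpha: 3R 1P; Station Beta: 3R 3P)
6. 1 poacher ← Station Alpha.  (Station Alpha: 3R 2P; Station Beta: 3R 2P)
7. 1 ranger and 2 poachers → Station Beta.  (Station Alpha: 2R 0P; Station Beta: 4R 4P)
8. 1 poacher ← Station Alpha.  (Station Alpha: 2R 1P; Station Beta: 4R 3P)
9. 2 rangers and 1 poacher → Station Beta.  (Station Alpha: 0R 0P; Station Beta: 6R 4P)

9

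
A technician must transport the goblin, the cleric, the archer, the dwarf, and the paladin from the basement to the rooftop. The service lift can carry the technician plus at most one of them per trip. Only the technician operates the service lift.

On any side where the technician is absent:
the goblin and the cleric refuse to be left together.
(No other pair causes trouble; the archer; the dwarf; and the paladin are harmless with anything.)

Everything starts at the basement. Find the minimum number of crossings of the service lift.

9

Counting alone: the technician can take at most 1 across per trip to the rooftop, so moving all 5 needs at least 5 loaded trips out, with a return between consecutive ones — at least 9 crossings.
The plan below uses exactly 9 crossings, so it is optimal:
1. Technician goes to the rooftop with the goblin.  [the basement: the archer, the cleric, the dwarf, the paladin | the rooftop: the goblin]
2. Technician goes back to the basement alone.  [the basement: the archer, the cleric, the dwarf, the paladin | the rooftop: the goblin]
3. Technician goes to the rooftop with the archer.  [the basement: the cleric, the dwarf, the paladin | the rooftop: the archer, the goblin]
4. Technician goes back to the basement alone.  [the basement: the cleric, the dwarf, the paladin | the rooftop: the archer, the goblin]
5. Technician goes to the rooftop with the dwarf.  [the basement: the cleric, the paladin | the rooftop: the archer, the dwarf, the goblin]
6. Technician goes back to the basement alone.  [the basement: the cleric, the paladin | the rooftop: the archer, the dwarf, the goblin]
7. Technician goes to the rooftop with the paladin.  [the basement: the cleric | the rooftop: the archer, the dwarf, the goblin, the paladin]
8. Technician goes back to the basement alone.  [the basement: the cleric | the rooftop: the archer, the dwarf, the goblin, the paladin]
9. Technician goes to the rooftop with the cleric.  [the basement: — | the rooftop: the archer, the cleric, the dwarf, the goblin, the paladin]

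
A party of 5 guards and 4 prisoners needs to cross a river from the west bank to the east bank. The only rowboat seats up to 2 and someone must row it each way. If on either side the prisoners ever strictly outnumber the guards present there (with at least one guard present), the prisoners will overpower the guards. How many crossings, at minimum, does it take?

15

Counting alone: each trip to the east bank takes at most 2 across and each return brings at least 1 back, so after t trips out (and t−1 returns) at most 2t − (t−1) of the 9 are across; that first reaches 9 at t = 8, so at least 15 crossings are needed.
The plan below uses exactly 15 crossings, so it is optimal:
1. 2 prisoners → the east bank.  (the west bank: 5G 2P; the east bank: 0G 2P)
2. 1 prisoner ← the west bank.  (the west bank: 5G 3P; the east bank: 0G 1P)
3. 2 prisoners → the east bank.  (the west bank: 5G 1P; the east bank: 0G 3P)
4. 1 prisoner ← the west bank.  (the west bank: 5G 2P; the east bank: 0G 2P)
5. 2 guards → the east bank.  (the west bank: 3G 2P; the east bank: 2G 2P)
6. 1 prisoner ← the west bank.  (the west bank: 3G 3P; the east bank: 2G 1P)
7. 1 guard and 1 prisoner → the east bank.  (the west bank: 2G 2P; the east bank: 3G 2P)
8. 1 guard ← the west bank.  (the west bank: 3G 2P; the east bank: 2G 2P)
9. 1 guard and 1 prisoner → the east bank.  (the west bank: 2G 1P; the east bank: 3G 3P)
10. 1 prisoner ← the west bank.  (the west bank: 2G 2P; the east bank: 3G 2P)
11. 1 guard and 1 prisoner → the east bank.  (the west bank: 1G 1P; the east bank: 4G 3P)
12. 1 guard ← the west bank.  (the west bank: 2G 1P; the east bank: 3G 3P)
13. 1 guard and 1 prisoner → the east bank.  (the west bank: 1G 0P; the east bank: 4G 4P)
14. 1 prisoner ← the west bank.  (the west bank: 1G 1P; the east bank: 4G 3P)
15. 1 guard and 1 prisoner → the east bank.  (the west bank: 0G 0P; the east bank: 5G 4P)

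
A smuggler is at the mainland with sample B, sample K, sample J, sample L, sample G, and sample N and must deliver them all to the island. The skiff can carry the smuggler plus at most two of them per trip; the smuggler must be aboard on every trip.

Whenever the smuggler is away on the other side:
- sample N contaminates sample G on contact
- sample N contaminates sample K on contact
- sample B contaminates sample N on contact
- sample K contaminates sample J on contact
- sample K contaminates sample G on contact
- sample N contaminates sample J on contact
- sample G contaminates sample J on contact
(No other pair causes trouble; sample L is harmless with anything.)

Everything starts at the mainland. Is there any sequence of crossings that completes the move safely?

Whatever the first load, the items left behind include a forbidden pair without the smuggler. No opening move is safe, so no plan exists.

No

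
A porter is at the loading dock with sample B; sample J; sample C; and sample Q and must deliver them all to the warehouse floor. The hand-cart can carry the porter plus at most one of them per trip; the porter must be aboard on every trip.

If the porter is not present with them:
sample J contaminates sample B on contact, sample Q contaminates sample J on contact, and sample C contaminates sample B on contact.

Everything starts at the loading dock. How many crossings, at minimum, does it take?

Whatever the first load, the items left behind include a forbidden pair without the porter. No opening move is safe, so no plan exists.

impossible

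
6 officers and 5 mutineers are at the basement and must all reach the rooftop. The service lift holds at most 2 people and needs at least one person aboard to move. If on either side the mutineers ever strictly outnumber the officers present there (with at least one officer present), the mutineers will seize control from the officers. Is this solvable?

1. 2 mutineers → the rooftop.  (the basement: 6O 3M; the rooftop: 0O 2M)
2. 1 mutineer ← the basement.  (the basement: 6O 4M; the rooftop: 0O 1M)
3. 2 mutineers → the rooftop.  (the basement: 6O 2M; the rooftop: 0O 3M)
4. 1 mutineer ← the basement.  (the basement: 6O 3M; the rooftop: 0O 2M)
5. 2 officers → the rooftop.  (the basement: 4O 3M; the rooftop: 2O 2M)
6. 1 mutineer ← the basement.  (the basement: 4O 4M; the rooftop: 2O 1M)
7. 1 officer and 1 mutineer → the rooftop.  (the basement: 3O 3M; the rooftop: 3O 2M)
8. 1 officer ← the basement.  (the basement: 4O 3M; the rooftop: 2O 2M)
9. 1 officer and 1 mutineer → the rooftop.  (the basement: 3O 2M; the rooftop: 3O 3M)
10. 1 mutineer ← the basement.  (the basement: 3O 3M; the rooftop: 3O 2M)
11. 1 officer and 1 mutineer → the rooftop.  (the basement: 2O 2M; the rooftop: 4O 3M)
12. 1 officer ← the basement.  (the basement: 3O 2M; the rooftop: 3O 3M)
13. 1 officer and 1 mutineer → the rooftop.  (the basement: 2O 1M; the rooftop: 4O 4M)
14. 1 mutineer ← the basement.  (the basement: 2O 2M; the rooftop: 4O 3M)
15. 1 officer and 1 mutineer → the rooftop.  (the basement: 1O 1M; the rooftop: 5O 4M)
16. 1 officer ← the basement.  (the basement: 2O 1M; the rooftop: 4O 4M)
17. 1 officer and 1 mutineer → the rooftop.  (the basement: 1O 0M; the rooftop: 5O 5M)
18. 1 mutineer ← the basement.  (the basement: 1O 1M; the rooftop: 5O 4M)
19. 1 officer and 1 mutineer → the rooftop.  (the basement: 0O 0M; the rooftop: 6O 5M)

Yes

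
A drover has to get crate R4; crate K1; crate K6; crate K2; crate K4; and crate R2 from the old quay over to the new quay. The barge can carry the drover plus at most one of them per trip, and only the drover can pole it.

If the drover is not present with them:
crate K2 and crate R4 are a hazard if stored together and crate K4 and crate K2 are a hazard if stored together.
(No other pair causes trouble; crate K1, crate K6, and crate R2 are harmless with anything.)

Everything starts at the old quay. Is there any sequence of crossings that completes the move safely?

1. Drover goes to the new quay with crate K2.
2. Drover goes back to the old quay alone.
3. Drover goes to the new quay with crate R4.
4. Drover goes back to the old quay with crate K2.
5. Drover goes to the new quay with crate K4.
6. Drover goes back to the old quay alone.
7. Drover goes to the new quay with crate K1.
8. Drover goes back to the old quay alone.
9. Drover goes to the new quay with crate K6.
10. Drover goes back to the old quay alone.
11. Drover goes to the new quay with crate R2.
12. Drover goes back to the old quay alone.
13. Drover goes to the new quay with crate K2.

Yes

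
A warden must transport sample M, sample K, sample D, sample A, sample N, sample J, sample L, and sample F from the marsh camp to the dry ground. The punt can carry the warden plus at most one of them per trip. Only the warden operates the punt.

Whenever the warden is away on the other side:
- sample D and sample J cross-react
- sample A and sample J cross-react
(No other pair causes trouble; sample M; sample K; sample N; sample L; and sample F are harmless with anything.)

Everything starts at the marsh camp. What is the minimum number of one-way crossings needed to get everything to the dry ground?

17

Counting alone: the warden can take at most 1 across per trip to the dry ground, so moving all 8 needs at least 8 loaded trips out, with a return between consecutive ones — at least 15 crossings.
The safety rule pushes this higher. Following every safe sequence of crossings, the most of the 8 that can be at the dry ground as the punt arrives there on crossing 15 is 7 — never all 8.
So no plan with fewer than 17 crossings exists, and this one achieves 17:
1. Warden goes to the dry ground with sample J.
2. Warden goes back to the marsh camp alone.
3. Warden goes to the dry ground with sample M.
4. Warden goes back to the marsh camp alone.
5. Warden goes to the dry ground with sample K.
6. Warden goes back to the marsh camp alone.
7. Warden goes to the dry ground with sample D.
8. Warden goes back to the marsh camp with sample J.
9. Warden goes to the dry ground with sample A.
10. Warden goes back to the marsh camp alone.
11. Warden goes to the dry ground with sample N.
12. Warden goes back to the marsh camp alone.
13. Warden goes to the dry ground with sample L.
14. Warden goes back to the marsh camp alone.
15. Warden goes to the dry ground with sample F.
16. Warden goes back to the marsh camp alone.
17. Warden goes to the dry ground with sample J.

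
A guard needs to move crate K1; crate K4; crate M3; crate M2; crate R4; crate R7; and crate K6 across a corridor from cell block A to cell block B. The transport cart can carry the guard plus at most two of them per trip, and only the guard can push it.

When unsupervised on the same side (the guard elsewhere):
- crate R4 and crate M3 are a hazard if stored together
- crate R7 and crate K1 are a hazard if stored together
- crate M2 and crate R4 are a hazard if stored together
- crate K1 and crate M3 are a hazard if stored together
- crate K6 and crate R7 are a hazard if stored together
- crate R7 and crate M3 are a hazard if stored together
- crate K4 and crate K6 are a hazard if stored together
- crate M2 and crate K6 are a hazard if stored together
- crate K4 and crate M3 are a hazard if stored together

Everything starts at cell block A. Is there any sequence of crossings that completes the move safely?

No

Whatever the first load, the items left behind include a forbidden pair without the guard. No opening move is safe, so no plan exists.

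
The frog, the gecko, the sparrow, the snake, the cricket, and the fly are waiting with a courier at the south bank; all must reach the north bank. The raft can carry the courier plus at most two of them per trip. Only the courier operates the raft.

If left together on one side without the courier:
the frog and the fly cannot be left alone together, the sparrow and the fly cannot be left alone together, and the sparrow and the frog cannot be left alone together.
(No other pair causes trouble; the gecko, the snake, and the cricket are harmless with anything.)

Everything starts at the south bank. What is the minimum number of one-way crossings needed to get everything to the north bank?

Counting alone: the courier can take at most 2 across per trip to the north bank, so moving all 6 needs at least 3 loaded trips out, with a return between consecutive ones — at least 5 crossings.
The safety rule pushes this higher. Following every safe sequence of crossings, the most of the 6 that can be at the north bank as the raft arrives there on crossings 5, 7 is 4, 5 respectively — never all 6.
So no plan with fewer than 9 crossings exists, and this one achieves 9:
1. Courier goes to the north bank with the frog and the sparrow.  [the south bank: the cricket, the fly, the gecko, the snake | the north bank: the frog, the sparrow]
2. Courier goes back to the south bank with the frog.  [the south bank: the cricket, the fly, the frog, the gecko, the snake | the north bank: the sparrow]
3. Courier goes to the north bank with the frog and the gecko.  [the south bank: the cricket, the fly, the snake | the north bank: the frog, the gecko, the sparrow]
4. Courier goes back to the south bank with the frog.  [the south bank: the cricket, the fly, the frog, the snake | the north bank: the gecko, the sparrow]
5. Courier goes to the north bank with the frog and the snake.  [the south bank: the cricket, the fly | the north bank: the frog, the gecko, the snake, the sparrow]
6. Courier goes back to the south bank with the frog.  [the south bank: the cricket, the fly, the frog | the north bank: the gecko, the snake, the sparrow]
7. Courier goes to the north bank with the cricket and the frog.  [the south bank: the fly | the north bank: the cricket, the frog, the gecko, the snake, the sparrow]
8. Courier goes back to the south bank with the frog.  [the south bank: the fly, the frog | the north bank: the cricket, the gecko, the snake, the sparrow]
9. Courier goes to the north bank with the fly and the frog.  [the south bank: — | the north bank: the cricket, the fly, the frog, the gecko, the snake, the sparrow]

9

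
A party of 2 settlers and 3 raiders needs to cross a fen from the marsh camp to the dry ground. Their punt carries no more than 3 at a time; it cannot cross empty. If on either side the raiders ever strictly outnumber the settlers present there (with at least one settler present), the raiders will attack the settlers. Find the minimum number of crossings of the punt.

The raiders already outnumber the settlers at the marsh camp before anyone moves, so the starting position itself is disallowed.

impossible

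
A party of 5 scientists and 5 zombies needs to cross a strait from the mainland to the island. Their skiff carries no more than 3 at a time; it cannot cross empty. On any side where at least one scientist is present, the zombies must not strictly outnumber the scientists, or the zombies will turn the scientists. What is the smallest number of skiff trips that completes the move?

Counting alone: each trip to the island takes at most 3 across and each return brings at least 1 back, so after t trips out (and t−1 returns) at most 3t − (t−1) of the 10 are across; that first reaches 10 at t = 5, so at least 9 crossings are needed.
The safety rule pushes this higher. Following every safe sequence of crossings, the most of the 10 that can be at the island as the skiff arrives there on crossing 9 is 9 — never all 10.
So no plan with fewer than 11 crossings exists, and this one achieves 11:
1. 2 zombies → the island.  (the mainland: 5S 3Z; the island: 0S 2Z)
2. 1 zombie ← the mainland.  (the mainland: 5S 4Z; the island: 0S 1Z)
3. 3 zombies → the island.  (the mainland: 5S 1Z; the island: 0S 4Z)
4. 1 zombie ← the mainland.  (the mainland: 5S 2Z; the island: 0S 3Z)
5. 3 scientists → the island.  (the mainland: 2S 2Z; the island: 3S 3Z)
6. 1 scientist and 1 zombie ← the mainland.  (the mainland: 3S 3Z; the island: 2S 2Z)
7. 3 scientists → the island.  (the mainland: 0S 3Z; the island: 5S 2Z)
8. 1 zombie ← the mainland.  (the mainland: 0S 4Z; the island: 5S 1Z)
9. 2 zombies → the island.  (the mainland: 0S 2Z; the island: 5S 3Z)
10. 1 zombie ← the mainland.  (the mainland: 0S 3Z; the island: 5S 2Z)
11. 3 zombies → the island.  (the mainland: 0S 0Z; the island: 5S 5Z)

11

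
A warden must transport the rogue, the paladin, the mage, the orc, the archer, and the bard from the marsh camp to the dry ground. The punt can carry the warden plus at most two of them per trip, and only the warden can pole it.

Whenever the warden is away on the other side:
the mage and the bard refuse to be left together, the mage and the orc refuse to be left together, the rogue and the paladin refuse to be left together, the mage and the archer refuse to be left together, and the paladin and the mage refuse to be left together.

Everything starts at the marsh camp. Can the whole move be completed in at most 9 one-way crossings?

Yes — this plan uses 7 crossings (≤ 9):
1. Warden goes to the dry ground with the mage and the rogue.  [the marsh camp: the archer, the bard, the orc, the paladin | the dry ground: the mage, the rogue]
2. Warden goes back to the marsh camp alone.  [the marsh camp: the archer, the bard, the orc, the paladin | the dry ground: the mage, the rogue]
3. Warden goes to the dry ground with the orc and the paladin.  [the marsh camp: the archer, the bard | the dry ground: the mage, the orc, the paladin, the rogue]
4. Warden goes back to the marsh camp with the mage and the rogue.  [the marsh camp: the archer, the bard, the mage, the rogue | the dry ground: the orc, the paladin]
5. Warden goes to the dry ground with the archer and the bard.  [the marsh camp: the mage, the rogue | the dry ground: the archer, the bard, the orc, the paladin]
6. Warden goes back to the marsh camp alone.  [the marsh camp: the mage, the rogue | the dry ground: the archer, the bard, the orc, the paladin]
7. Warden goes to the dry ground with the mage and the rogue.  [the marsh camp: — | the dry ground: the archer, the bard, the mage, the orc, the paladin, the rogue]

Yes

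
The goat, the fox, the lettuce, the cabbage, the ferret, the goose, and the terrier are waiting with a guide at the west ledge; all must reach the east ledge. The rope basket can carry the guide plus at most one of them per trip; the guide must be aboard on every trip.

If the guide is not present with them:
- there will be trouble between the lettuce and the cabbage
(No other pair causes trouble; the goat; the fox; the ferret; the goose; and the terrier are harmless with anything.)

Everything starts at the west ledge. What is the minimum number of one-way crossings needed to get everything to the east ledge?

Counting alone: the guide can take at most 1 across per trip to the east ledge, so moving all 7 needs at least 7 loaded trips out, with a return between consecutive ones — at least 13 crossings.
The plan below uses exactly 13 crossings, so it is optimal:
1. Guide goes to the east ledge with the lettuce.  [the west ledge: the cabbage, the ferret, the fox, the goat, the goose, the terrier | the east ledge: the lettuce]
2. Guide goes back to the west ledge alone.  [the west ledge: the cabbage, the ferret, the fox, the goat, the goose, the terrier | the east ledge: the lettuce]
3. Guide goes to the east ledge with the goat.  [the west ledge: the cabbage, the ferret, the fox, the goose, the terrier | the east ledge: the goat, the lettuce]
4. Guide goes back to the west ledge alone.  [the west ledge: the cabbage, the ferret, the fox, the goose, the terrier | the east ledge: the goat, the lettuce]
5. Guide goes to the east ledge with the fox.  [the west ledge: the cabbage, the ferret, the goose, the terrier | the east ledge: the fox, the goat, the lettuce]
6. Guide goes back to the west ledge alone.  [the west ledge: the cabbage, the ferret, the goose, the terrier | the east ledge: the fox, the goat, the lettuce]
7. Guide goes to the east ledge with the ferret.  [the west ledge: the cabbage, the goose, the terrier | the east ledge: the ferret, the fox, the goat, the lettuce]
8. Guide goes back to the west ledge alone.  [the west ledge: the cabbage, the goose, the terrier | the east ledge: the ferret, the fox, the goat, the lettuce]
9. Guide goes to the east ledge with the goose.  [the west ledge: the cabbage, the terrier | the east ledge: the ferret, the fox, the goat, the goose, the lettuce]
10. Guide goes back to the west ledge alone.  [the west ledge: the cabbage, the terrier | the east ledge: the ferret, the fox, the goat, the goose, the lettuce]
11. Guide goes to the east ledge with the terrier.  [the west ledge: the cabbage | the east ledge: the ferret, the fox, the goat, the goose, the lettuce, the terrier]
12. Guide goes back to the west ledge alone.  [the west ledge: the cabbage | the east ledge: the ferret, the fox, the goat, the goose, the lettuce, the terrier]
13. Guide goes to the east ledge with the cabbage.  [the west ledge: — | the east ledge: the cabbage, the ferret, the fox, the goat, the goose, the lettuce, the terrier]

13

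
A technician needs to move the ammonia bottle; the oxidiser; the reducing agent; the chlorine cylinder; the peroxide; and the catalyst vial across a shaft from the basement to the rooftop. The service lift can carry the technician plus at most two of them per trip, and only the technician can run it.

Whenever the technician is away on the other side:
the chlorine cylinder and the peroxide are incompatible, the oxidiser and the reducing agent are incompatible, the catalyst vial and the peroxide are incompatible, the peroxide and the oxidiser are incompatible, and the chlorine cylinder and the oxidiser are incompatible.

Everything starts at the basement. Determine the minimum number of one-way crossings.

Counting alone: the technician can take at most 2 across per trip to the rooftop, so moving all 6 needs at least 3 loaded trips out, with a return between consecutive ones — at least 5 crossings.
The safety rule pushes this higher. Following every safe sequence of crossings, the most of the 6 that can be at the rooftop as the service lift arrives there on crossings 5, 7 is 4, 5 respectively — never all 6.
So no plan with fewer than 9 crossings exists, and this one achieves 9:
1. Technician goes to the rooftop with the oxidiser and the peroxide.
2. Technician goes back to the basement with the oxidiser.
3. Technician goes to the rooftop with the ammonia bottle and the oxidiser.
4. Technician goes back to the basement with the oxidiser.
5. Technician goes to the rooftop with the oxidiser and the reducing agent.
6. Technician goes back to the basement with the oxidiser.
7. Technician goes to the rooftop with the catalyst vial and the chlorine cylinder.
8. Technician goes back to the basement with the peroxide.
9. Technician goes to the rooftop with the oxidiser and the peroxide.

9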